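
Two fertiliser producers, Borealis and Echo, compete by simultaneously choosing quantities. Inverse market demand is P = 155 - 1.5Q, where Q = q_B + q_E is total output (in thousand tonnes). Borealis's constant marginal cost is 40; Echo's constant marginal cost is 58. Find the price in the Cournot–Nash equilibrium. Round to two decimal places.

84.33

Borealis's profit: π_B = (155 - 1.5Q)q_B - (40q_B). Setting ∂π_B/∂q_B = 0: 115 - 3q_B - (3/2)(q_E) = 0.
Echo's profit: π_E = (155 - 1.5Q)q_E - (58q_E). Setting ∂π_E/∂q_E = 0: 97 - 3q_E - (3/2)(q_B) = 0.
Rearranging gives the reaction functions q_B = (115 - (3/2)q_E)/3 and q_E = (97 - (3/2)q_B)/3.
Substituting one into the other gives q_B = 266/9 and q_E = 158/9.
Total output Q = 424/9, so price P = 155 - (3/2)·(424/9) = 253/3.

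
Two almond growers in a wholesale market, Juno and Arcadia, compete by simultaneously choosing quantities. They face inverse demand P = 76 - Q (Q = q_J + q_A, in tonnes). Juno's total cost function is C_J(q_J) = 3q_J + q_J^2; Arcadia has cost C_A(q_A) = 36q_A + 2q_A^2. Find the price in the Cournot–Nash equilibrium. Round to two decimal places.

54.91

Juno's profit: π_J = (76 - Q)q_J - (3q_J + q_J²). Setting ∂π_J/∂q_J = 0: 73 - 4q_J - (q_A) = 0.
Arcadia's profit: π_A = (76 - Q)q_A - (36q_A + 2q_A²). Setting ∂π_A/∂q_A = 0: 40 - 6q_A - (q_J) = 0.
Best responses: q_J = (73 - q_A)/4, q_A = (40 - q_J)/6.
Substituting one into the other gives q_J = 398/23 and q_A = 87/23.
Total output Q = 485/23, so price P = 76 - 485/23 = 1263/23.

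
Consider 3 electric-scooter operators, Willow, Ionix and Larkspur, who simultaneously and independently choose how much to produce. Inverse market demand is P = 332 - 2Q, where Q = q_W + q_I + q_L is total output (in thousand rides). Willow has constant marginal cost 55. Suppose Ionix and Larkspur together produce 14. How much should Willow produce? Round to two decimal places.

62.25

With rivals' combined output fixed at 14, Willow's profit is π_W = (332 - 2·14 - 2q_W)q_W - (55q_W) = (304 - 2q_W)q_W - (55q_W).
∂π_W/∂q_W = 249 - 4q_W = 0, so q_W = 249/4.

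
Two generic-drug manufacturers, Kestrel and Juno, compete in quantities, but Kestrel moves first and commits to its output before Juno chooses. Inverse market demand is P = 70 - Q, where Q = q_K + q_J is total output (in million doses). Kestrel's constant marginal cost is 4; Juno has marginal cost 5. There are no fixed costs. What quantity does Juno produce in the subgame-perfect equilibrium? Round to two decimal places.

The follower Juno best-responds to any q_K: π_J = (70 - Q)q_J - 5q_J.
∂π_J/∂q_J = 65 - q_K - 2q_J = 0 gives the reaction function q_J = (65 - q_K)/2.
Kestrel substitutes q_J(q_K) into its own profit: π_K = q_K(70 - q_K - (65 - q_K)/2) - 4q_K = (75/2 - (1/2)q_K)q_K - 4q_K.
The leader's first-order condition 67/2 - q_K = 0 yields q_K = 67/2.
Then q_J = (65 - 67/2)/2 = 63/4.

15.75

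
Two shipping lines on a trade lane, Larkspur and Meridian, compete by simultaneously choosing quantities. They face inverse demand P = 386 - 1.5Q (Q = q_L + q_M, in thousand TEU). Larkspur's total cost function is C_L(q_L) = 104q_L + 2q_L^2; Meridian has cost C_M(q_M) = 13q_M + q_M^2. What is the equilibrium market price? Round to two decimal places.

246.83

Larkspur's profit: π_L = (386 - 1.5Q)q_L - (104q_L + 2q_L²). Setting ∂π_L/∂q_L = 0: 282 - 7q_L - (3/2)(q_M) = 0.
Meridian's first-order condition: 373 - 5q_M - (3/2)(q_L) = 0.
Best responses: q_L = (282 - (3/2)q_M)/7, q_M = (373 - (3/2)q_L)/5.
Solving the pair: q_L = 25.9695, q_M = 66.8092.
Total output Q = 92.7786, so price P = 386 - (3/2)·92.7786 = 246.8321.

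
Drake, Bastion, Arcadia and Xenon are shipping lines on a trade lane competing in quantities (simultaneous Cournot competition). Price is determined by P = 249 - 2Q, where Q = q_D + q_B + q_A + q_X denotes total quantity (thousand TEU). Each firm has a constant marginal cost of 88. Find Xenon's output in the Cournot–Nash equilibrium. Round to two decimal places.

A representative firm's profit is π_i = q_i(249 - 2Q) - 88q_i.
First-order condition (treating rivals' output as given): 161 - 4q_i - 2·Σ_{j≠i} q_j = 0.
By symmetry each firm produces the same amount; substituting Σ_{j≠i} q_j = 3q_i yields q_i = 161/10.

16.10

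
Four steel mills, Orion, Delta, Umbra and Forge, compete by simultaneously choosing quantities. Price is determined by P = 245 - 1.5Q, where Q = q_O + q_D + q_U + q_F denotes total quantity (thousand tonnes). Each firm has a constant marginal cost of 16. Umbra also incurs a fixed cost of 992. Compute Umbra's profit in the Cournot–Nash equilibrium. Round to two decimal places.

A representative firm's profit is π_i = q_i(245 - 1.5Q) - 16q_i.
Setting ∂π_i/∂q_i = 0 with rivals' quantities fixed: 229 - 3q_i - (3/2)·Σ_{j≠i} q_j = 0.
By symmetry each firm produces the same amount; substituting Σ_{j≠i} q_j = 3q_i yields q_i = 229/(15/2) = 458/15.
Price P = 245 - (3/2)·(1832/15) = 309/5.
Umbra's profit: (309/5 - 16)·(458/15) - 992 = 406.4267.

406.43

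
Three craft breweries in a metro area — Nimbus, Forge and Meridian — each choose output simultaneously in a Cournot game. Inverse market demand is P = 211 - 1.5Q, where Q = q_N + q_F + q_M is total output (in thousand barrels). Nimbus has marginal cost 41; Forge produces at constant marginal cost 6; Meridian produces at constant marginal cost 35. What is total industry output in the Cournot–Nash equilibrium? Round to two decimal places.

91.83

Nimbus's profit: π_N = (211 - 1.5Q)q_N - (41q_N). Setting ∂π_N/∂q_N = 0: 170 - 3q_N - (3/2)(q_F + q_M) = 0.
Forge's profit: π_F = (211 - 1.5Q)q_F - (6q_F). Setting ∂π_F/∂q_F = 0: 205 - 3q_F - (3/2)(q_N + q_M) = 0.
Meridian's first-order condition: 176 - 3q_M - (3/2)(q_N + q_F) = 0.
Adding the 3 conditions: 551 − 3Q − 3Q = 0, i.e. Q = 551/6.
Back-substituting: q_N = (170 − 551/4)/(3/2) = 43/2, q_F = (205 − 551/4)/(3/2) = 269/6, q_M = (176 − 551/4)/(3/2) = 51/2.
Total output Q = 43/2 + 269/6 + 51/2 = 551/6.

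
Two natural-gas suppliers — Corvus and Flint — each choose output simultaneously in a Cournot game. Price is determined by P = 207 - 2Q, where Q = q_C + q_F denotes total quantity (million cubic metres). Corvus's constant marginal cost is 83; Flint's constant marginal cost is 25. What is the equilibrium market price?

105

Corvus's profit: π_C = (207 - 2Q)q_C - (83q_C). Setting ∂π_C/∂q_C = 0: 124 - 4q_C - 2(q_F) = 0.
Flint's first-order condition: 182 - 4q_F - 2(q_C) = 0.
Best responses: q_C = (124 - 2q_F)/4, q_F = (182 - 2q_C)/4.
Solving the pair: q_C = 11, q_F = 40.
Total output Q = 51, so price P = 207 - 2·51 = 105.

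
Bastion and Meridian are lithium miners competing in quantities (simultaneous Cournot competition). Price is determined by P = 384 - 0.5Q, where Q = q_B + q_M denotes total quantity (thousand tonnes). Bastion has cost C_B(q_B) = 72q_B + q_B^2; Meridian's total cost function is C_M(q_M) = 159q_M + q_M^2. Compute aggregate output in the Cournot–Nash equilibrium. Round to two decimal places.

153.43

Bastion's profit: π_B = (384 - 0.5Q)q_B - (72q_B + q_B²). Setting ∂π_B/∂q_B = 0: 312 - 3q_B - (1/2)(q_M) = 0.
Meridian's profit: π_M = (384 - 0.5Q)q_M - (159q_M + q_M²). Setting ∂π_M/∂q_M = 0: 225 - 3q_M - (1/2)(q_B) = 0.
So q_B = (312 - (1/2)q_M)/3 and q_M = (225 - (1/2)q_B)/3.
Substituting one into the other gives q_B = 94.1143 and q_M = 59.3143.
Total output Q = 94.1143 + 59.3143 = 1074/7.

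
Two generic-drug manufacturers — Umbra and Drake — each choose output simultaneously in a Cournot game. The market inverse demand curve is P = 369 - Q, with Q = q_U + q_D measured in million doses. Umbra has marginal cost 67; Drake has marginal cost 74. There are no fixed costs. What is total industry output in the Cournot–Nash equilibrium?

199

Umbra's profit: π_U = (369 - Q)q_U - (67q_U). Setting ∂π_U/∂q_U = 0: 302 - 2q_U - (q_D) = 0.
Drake's first-order condition: 295 - 2q_D - (q_U) = 0.
So q_U = (302 - q_D)/2 and q_D = (295 - q_U)/2.
Solving the pair: q_U = 103, q_D = 96.
Total output Q = 103 + 96 = 199.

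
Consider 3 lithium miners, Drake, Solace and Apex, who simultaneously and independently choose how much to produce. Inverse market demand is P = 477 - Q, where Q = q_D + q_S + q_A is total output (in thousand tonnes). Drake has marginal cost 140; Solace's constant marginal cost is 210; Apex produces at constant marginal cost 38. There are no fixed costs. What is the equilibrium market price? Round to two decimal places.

216.25

Drake's profit: π_D = (477 - Q)q_D - (140q_D). Setting ∂π_D/∂q_D = 0: 337 - 2q_D - (q_S + q_A) = 0.
Solace's profit: π_S = (477 - Q)q_S - (210q_S). Setting ∂π_S/∂q_S = 0: 267 - 2q_S - (q_D + q_A) = 0.
Apex's first-order condition: 439 - 2q_A - (q_D + q_S) = 0.
Adding the 3 first-order conditions: 1043 − 4Q = 0, so Q = 1043/4.
Back-substituting: q_D = (337 − 1043/4) = 305/4, q_S = (267 − 1043/4) = 25/4, q_A = (439 − 1043/4) = 713/4.
Total output Q = 1043/4, so price P = 477 - 1043/4 = 865/4.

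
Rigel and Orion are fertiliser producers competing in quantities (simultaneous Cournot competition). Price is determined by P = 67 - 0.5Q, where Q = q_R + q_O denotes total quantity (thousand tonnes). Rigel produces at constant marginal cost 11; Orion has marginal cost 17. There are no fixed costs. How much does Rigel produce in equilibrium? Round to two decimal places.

41.33

Rigel's profit: π_R = (67 - 0.5Q)q_R - (11q_R). Setting ∂π_R/∂q_R = 0: 56 - q_R - (1/2)(q_O) = 0.
Orion's profit: π_O = (67 - 0.5Q)q_O - (17q_O). Setting ∂π_O/∂q_O = 0: 50 - q_O - (1/2)(q_R) = 0.
So q_R = (56 - (1/2)q_O) and q_O = (50 - (1/2)q_R).
Solving the pair: q_R = 124/3, q_O = 88/3.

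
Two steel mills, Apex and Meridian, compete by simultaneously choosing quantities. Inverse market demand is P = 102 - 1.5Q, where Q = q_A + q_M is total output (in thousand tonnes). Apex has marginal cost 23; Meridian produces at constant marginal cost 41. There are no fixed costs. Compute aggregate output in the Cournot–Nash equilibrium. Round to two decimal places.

Apex's profit: π_A = (102 - 1.5Q)q_A - (23q_A). Setting ∂π_A/∂q_A = 0: 79 - 3q_A - (3/2)(q_M) = 0.
Meridian's profit: π_M = (102 - 1.5Q)q_M - (41q_M). Setting ∂π_M/∂q_M = 0: 61 - 3q_M - (3/2)(q_A) = 0.
Rearranging gives the reaction functions q_A = (79 - (3/2)q_M)/3 and q_M = (61 - (3/2)q_A)/3.
Substituting one into the other gives q_A = 194/9 and q_M = 86/9.
Total output Q = 194/9 + 86/9 = 280/9.

31.11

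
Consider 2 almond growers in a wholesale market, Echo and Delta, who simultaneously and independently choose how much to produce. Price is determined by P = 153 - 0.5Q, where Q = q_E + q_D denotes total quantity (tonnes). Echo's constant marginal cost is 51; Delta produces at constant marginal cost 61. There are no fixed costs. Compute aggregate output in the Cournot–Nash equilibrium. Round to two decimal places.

129.33

Echo's profit: π_E = (153 - 0.5Q)q_E - (51q_E). Setting ∂π_E/∂q_E = 0: 102 - q_E - (1/2)(q_D) = 0.
Delta's profit: π_D = (153 - 0.5Q)q_D - (61q_D). Setting ∂π_D/∂q_D = 0: 92 - q_D - (1/2)(q_E) = 0.
So q_E = (102 - (1/2)q_D) and q_D = (92 - (1/2)q_E).
Solving the pair: q_E = 224/3, q_D = 164/3.
Total output Q = 224/3 + 164/3 = 388/3.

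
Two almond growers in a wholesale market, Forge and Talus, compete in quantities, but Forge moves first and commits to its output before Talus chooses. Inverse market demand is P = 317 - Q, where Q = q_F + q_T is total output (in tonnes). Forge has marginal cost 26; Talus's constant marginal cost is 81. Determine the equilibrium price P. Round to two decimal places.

The follower Talus best-responds to any q_F: π_T = (317 - Q)q_T - 81q_T.
Setting the follower's marginal profit to zero, 236 - q_F - 2q_T = 0, i.e. q_T = (236 - q_F)/2.
Forge substitutes q_T(q_F) into its own profit: π_F = q_F(317 - q_F - (236 - q_F)/2) - 26q_F = (199 - (1/2)q_F)q_F - 26q_F.
Maximising: ∂π_F/∂q_F = 173 - q_F = 0, giving q_F = 173.
Then q_T = (236 - 173)/2 = 63/2.
Total output Q = 409/2, so price P = 317 - 409/2 = 225/2.

112.50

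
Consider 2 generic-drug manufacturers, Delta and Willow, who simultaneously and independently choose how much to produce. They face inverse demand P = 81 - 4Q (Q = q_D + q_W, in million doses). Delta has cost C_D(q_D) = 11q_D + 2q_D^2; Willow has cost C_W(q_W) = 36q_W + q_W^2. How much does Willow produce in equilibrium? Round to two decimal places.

2.50

Delta's profit: π_D = (81 - 4Q)q_D - (11q_D + 2q_D²). Setting ∂π_D/∂q_D = 0: 70 - 12q_D - 4(q_W) = 0.
Willow's first-order condition: 45 - 10q_W - 4(q_D) = 0.
So q_D = (70 - 4q_W)/12 and q_W = (45 - 4q_D)/10.
Substituting one into the other gives q_D = 5 and q_W = 5/2.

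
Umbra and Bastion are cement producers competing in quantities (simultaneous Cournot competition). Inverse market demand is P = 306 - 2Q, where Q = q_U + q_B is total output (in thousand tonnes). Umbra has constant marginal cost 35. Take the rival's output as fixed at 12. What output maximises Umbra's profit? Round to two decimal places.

With the rival's output fixed at 12, Umbra's profit is π_U = (306 - 2·12 - 2q_U)q_U - (35q_U) = (282 - 2q_U)q_U - (35q_U).
∂π_U/∂q_U = 247 - 4q_U = 0, so q_U = 247/4.

61.75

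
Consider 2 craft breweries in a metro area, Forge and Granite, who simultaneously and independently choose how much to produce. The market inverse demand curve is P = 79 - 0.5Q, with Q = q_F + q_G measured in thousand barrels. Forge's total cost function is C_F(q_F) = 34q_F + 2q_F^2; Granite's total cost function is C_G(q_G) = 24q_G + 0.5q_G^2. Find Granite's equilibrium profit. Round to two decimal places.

Forge's profit: π_F = (79 - 0.5Q)q_F - (34q_F + 2q_F²). Setting ∂π_F/∂q_F = 0: 45 - 5q_F - (1/2)(q_G) = 0.
Granite's profit: π_G = (79 - 0.5Q)q_G - (24q_G + (1/2)q_G²). Setting ∂π_G/∂q_G = 0: 55 - 2q_G - (1/2)(q_F) = 0.
Best responses: q_F = (45 - (1/2)q_G)/5, q_G = (55 - (1/2)q_F)/2.
Solving the pair: q_F = 250/39, q_G = 1010/39.
Price P = 79 - (1/2)·(420/13) = 817/13.
Granite's profit: (817/13)·(1010/39) - 24·(1010/39) - (1/2)(1010/39)² = 670.6772.

670.68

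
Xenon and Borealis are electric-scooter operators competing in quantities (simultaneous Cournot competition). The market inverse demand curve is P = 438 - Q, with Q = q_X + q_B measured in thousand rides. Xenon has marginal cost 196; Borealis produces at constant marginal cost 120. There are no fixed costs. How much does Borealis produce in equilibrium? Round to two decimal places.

Xenon's profit: π_X = (438 - Q)q_X - (196q_X). Setting ∂π_X/∂q_X = 0: 242 - 2q_X - (q_B) = 0.
Borealis's profit: π_B = (438 - Q)q_B - (120q_B). Setting ∂π_B/∂q_B = 0: 318 - 2q_B - (q_X) = 0.
So q_X = (242 - q_B)/2 and q_B = (318 - q_X)/2.
Substituting one into the other gives q_X = 166/3 and q_B = 394/3.

131.33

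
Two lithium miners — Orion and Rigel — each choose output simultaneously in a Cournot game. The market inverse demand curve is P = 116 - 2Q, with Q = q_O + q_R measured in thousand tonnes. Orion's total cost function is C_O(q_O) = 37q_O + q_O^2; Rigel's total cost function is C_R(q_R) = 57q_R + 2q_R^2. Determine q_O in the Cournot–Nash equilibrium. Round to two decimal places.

Orion's profit: π_O = (116 - 2Q)q_O - (37q_O + q_O²). Setting ∂π_O/∂q_O = 0: 79 - 6q_O - 2(q_R) = 0.
Rigel's profit: π_R = (116 - 2Q)q_R - (57q_R + 2q_R²). Setting ∂π_R/∂q_R = 0: 59 - 8q_R - 2(q_O) = 0.
Rearranging gives the reaction functions q_O = (79 - 2q_R)/6 and q_R = (59 - 2q_O)/8.
Substituting one into the other gives q_O = 257/22 and q_R = 49/11.

11.68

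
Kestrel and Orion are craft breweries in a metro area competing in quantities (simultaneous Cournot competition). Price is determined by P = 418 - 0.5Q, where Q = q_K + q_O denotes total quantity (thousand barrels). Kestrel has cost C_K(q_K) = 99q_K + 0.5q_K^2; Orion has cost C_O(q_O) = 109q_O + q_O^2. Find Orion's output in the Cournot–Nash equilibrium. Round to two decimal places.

Kestrel's profit: π_K = (418 - 0.5Q)q_K - (99q_K + (1/2)q_K²). Setting ∂π_K/∂q_K = 0: 319 - 2q_K - (1/2)(q_O) = 0.
Orion's profit: π_O = (418 - 0.5Q)q_O - (109q_O + q_O²). Setting ∂π_O/∂q_O = 0: 309 - 3q_O - (1/2)(q_K) = 0.
Rearranging gives the reaction functions q_K = (319 - (1/2)q_O)/2 and q_O = (309 - (1/2)q_K)/3.
Solving the pair: q_K = 139.5652, q_O = 1834/23.

79.74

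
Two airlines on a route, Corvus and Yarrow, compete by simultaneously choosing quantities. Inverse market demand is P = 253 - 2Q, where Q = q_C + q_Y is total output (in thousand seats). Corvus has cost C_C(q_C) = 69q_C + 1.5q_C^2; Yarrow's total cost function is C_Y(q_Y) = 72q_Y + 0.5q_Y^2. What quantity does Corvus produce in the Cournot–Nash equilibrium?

Corvus's profit: π_C = (253 - 2Q)q_C - (69q_C + (3/2)q_C²). Setting ∂π_C/∂q_C = 0: 184 - 7q_C - 2(q_Y) = 0.
Yarrow's profit: π_Y = (253 - 2Q)q_Y - (72q_Y + (1/2)q_Y²). Setting ∂π_Y/∂q_Y = 0: 181 - 5q_Y - 2(q_C) = 0.
Rearranging gives the reaction functions q_C = (184 - 2q_Y)/7 and q_Y = (181 - 2q_C)/5.
Substituting one into the other gives q_C = 18 and q_Y = 29.

18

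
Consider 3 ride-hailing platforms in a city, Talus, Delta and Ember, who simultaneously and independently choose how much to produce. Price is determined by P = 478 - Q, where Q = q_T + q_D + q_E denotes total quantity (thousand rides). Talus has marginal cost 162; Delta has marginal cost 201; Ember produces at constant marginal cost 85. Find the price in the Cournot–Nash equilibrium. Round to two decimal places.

231.50

Talus's profit: π_T = (478 - Q)q_T - (162q_T). Setting ∂π_T/∂q_T = 0: 316 - 2q_T - (q_D + q_E) = 0.
Delta's profit: π_D = (478 - Q)q_D - (201q_D). Setting ∂π_D/∂q_D = 0: 277 - 2q_D - (q_T + q_E) = 0.
Ember's profit: π_E = (478 - Q)q_E - (85q_E). Setting ∂π_E/∂q_E = 0: 393 - 2q_E - (q_T + q_D) = 0.
Adding the 3 first-order conditions: 986 − 4Q = 0, so Q = 493/2.
Back-substituting: q_T = (316 − 493/2) = 139/2, q_D = (277 − 493/2) = 61/2, q_E = (393 − 493/2) = 293/2.
Total output Q = 493/2, so price P = 478 - 493/2 = 463/2.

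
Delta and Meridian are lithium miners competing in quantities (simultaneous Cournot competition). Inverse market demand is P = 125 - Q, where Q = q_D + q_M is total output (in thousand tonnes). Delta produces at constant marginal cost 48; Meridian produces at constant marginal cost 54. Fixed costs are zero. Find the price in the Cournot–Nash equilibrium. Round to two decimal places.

Delta's profit: π_D = (125 - Q)q_D - (48q_D). Setting ∂π_D/∂q_D = 0: 77 - 2q_D - (q_M) = 0.
Meridian's first-order condition: 71 - 2q_M - (q_D) = 0.
Rearranging gives the reaction functions q_D = (77 - q_M)/2 and q_M = (71 - q_D)/2.
Substituting one into the other gives q_D = 83/3 and q_M = 65/3.
Total output Q = 148/3, so price P = 125 - 148/3 = 227/3.

75.67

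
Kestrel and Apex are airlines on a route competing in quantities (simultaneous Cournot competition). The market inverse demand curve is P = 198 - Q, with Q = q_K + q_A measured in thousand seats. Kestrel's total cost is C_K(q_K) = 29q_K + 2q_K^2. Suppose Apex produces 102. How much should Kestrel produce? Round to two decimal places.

11.17

With the rival's output fixed at 102, Kestrel's profit is π_K = (198 - 102 - q_K)q_K - (29q_K + 2q_K²) = (96 - q_K)q_K - (29q_K + 2q_K²).
∂π_K/∂q_K = 67 - 6q_K = 0, so q_K = 67/6.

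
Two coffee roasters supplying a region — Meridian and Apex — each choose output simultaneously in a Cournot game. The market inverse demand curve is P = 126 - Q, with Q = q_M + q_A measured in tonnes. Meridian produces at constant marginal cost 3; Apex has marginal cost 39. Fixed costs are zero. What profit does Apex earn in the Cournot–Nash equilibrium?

Meridian's profit: π_M = (126 - Q)q_M - (3q_M). Setting ∂π_M/∂q_M = 0: 123 - 2q_M - (q_A) = 0.
Apex's first-order condition: 87 - 2q_A - (q_M) = 0.
So q_M = (123 - q_A)/2 and q_A = (87 - q_M)/2.
Solving the pair: q_M = 53, q_A = 17.
Price P = 126 - 70 = 56.
Apex's profit: (56 - 39)·17 = 289.

289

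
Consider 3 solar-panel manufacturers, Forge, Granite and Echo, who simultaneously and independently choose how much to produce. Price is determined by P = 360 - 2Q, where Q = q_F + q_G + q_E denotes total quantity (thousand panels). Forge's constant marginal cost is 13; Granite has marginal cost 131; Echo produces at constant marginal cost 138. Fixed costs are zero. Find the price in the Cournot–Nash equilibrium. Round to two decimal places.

Forge's profit: π_F = (360 - 2Q)q_F - (13q_F). Setting ∂π_F/∂q_F = 0: 347 - 4q_F - 2(q_G + q_E) = 0.
Granite's first-order condition: 229 - 4q_G - 2(q_F + q_E) = 0.
Echo's profit: π_E = (360 - 2Q)q_E - (138q_E). Setting ∂π_E/∂q_E = 0: 222 - 4q_E - 2(q_F + q_G) = 0.
Adding the 3 first-order conditions: 798 − 8Q = 0, so Q = 399/4.
Back-substituting: q_F = (347 − 399/2)/2 = 295/4, q_G = (229 − 399/2)/2 = 59/4, q_E = (222 − 399/2)/2 = 45/4.
Total output Q = 399/4, so price P = 360 - 2·(399/4) = 321/2.

160.50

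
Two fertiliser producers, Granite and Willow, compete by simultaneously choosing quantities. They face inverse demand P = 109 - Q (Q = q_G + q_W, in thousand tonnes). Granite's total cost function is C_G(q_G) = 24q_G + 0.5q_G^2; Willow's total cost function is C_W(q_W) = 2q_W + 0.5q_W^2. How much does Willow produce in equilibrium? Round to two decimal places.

Granite's profit: π_G = (109 - Q)q_G - (24q_G + (1/2)q_G²). Setting ∂π_G/∂q_G = 0: 85 - 3q_G - (q_W) = 0.
Willow's profit: π_W = (109 - Q)q_W - (2q_W + (1/2)q_W²). Setting ∂π_W/∂q_W = 0: 107 - 3q_W - (q_G) = 0.
Rearranging gives the reaction functions q_G = (85 - q_W)/3 and q_W = (107 - q_G)/3.
Substituting one into the other gives q_G = 37/2 and q_W = 59/2.

29.50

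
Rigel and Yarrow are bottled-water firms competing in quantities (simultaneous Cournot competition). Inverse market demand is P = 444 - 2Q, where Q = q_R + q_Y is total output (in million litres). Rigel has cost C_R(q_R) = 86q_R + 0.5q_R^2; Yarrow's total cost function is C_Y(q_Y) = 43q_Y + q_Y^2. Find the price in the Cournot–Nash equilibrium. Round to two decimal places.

Rigel's profit: π_R = (444 - 2Q)q_R - (86q_R + (1/2)q_R²). Setting ∂π_R/∂q_R = 0: 358 - 5q_R - 2(q_Y) = 0.
Yarrow's first-order condition: 401 - 6q_Y - 2(q_R) = 0.
Best responses: q_R = (358 - 2q_Y)/5, q_Y = (401 - 2q_R)/6.
Solving the pair: q_R = 673/13, q_Y = 1289/26.
Total output Q = 101.3462, so price P = 444 - 2·101.3462 = 241.3077.

241.31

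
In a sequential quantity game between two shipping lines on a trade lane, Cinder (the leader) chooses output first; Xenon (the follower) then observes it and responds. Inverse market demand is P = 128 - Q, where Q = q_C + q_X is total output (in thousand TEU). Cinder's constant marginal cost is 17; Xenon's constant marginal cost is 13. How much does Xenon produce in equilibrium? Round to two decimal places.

30.75

Solve by backward induction. Given q_C, the follower Xenon maximises π_X = (128 - q_C - q_X)q_X - 13q_X.
Setting the follower's marginal profit to zero, 115 - q_C - 2q_X = 0, i.e. q_X = (115 - q_C)/2.
Cinder substitutes q_X(q_C) into its own profit: π_C = q_C(128 - q_C - (115 - q_C)/2) - 17q_C = (141/2 - (1/2)q_C)q_C - 17q_C.
The leader's first-order condition 107/2 - q_C = 0 yields q_C = 107/2.
Then q_X = (115 - 107/2)/2 = 123/4.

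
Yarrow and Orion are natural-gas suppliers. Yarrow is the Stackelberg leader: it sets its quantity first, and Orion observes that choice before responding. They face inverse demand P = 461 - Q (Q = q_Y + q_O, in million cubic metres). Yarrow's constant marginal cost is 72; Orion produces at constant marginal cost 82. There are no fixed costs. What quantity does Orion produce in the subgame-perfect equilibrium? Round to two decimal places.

The follower Orion best-responds to any q_Y: π_O = (461 - Q)q_O - 82q_O.
Follower FOC: 379 - q_Y - 2q_O = 0, so q_O(q_Y) = (379 - q_Y)/2.
The leader anticipates this reaction. Substituting into P = 461 - Q gives P = 543/2 - (1/2)q_Y, so π_Y = (543/2 - (1/2)q_Y)q_Y - 72q_Y.
Maximising: ∂π_Y/∂q_Y = 399/2 - q_Y = 0, giving q_Y = 399/2.
Then q_O = (379 - 399/2)/2 = 359/4.

89.75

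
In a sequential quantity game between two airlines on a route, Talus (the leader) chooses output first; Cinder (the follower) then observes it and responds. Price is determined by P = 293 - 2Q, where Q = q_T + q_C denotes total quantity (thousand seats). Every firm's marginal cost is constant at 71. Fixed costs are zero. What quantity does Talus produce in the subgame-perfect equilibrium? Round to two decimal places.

55.50

Solve by backward induction. Given q_T, the follower Cinder maximises π_C = (293 - 2q_T - 2q_C)q_C - 71q_C.
∂π_C/∂q_C = 222 - 2q_T - 4q_C = 0 gives the reaction function q_C = (222 - 2q_T)/4.
Talus substitutes q_C(q_T) into its own profit: π_T = q_T(293 - 2q_T - (222 - 2q_T)/2) - 71q_T = (182 - q_T)q_T - 71q_T.
Leader FOC: 111 - 2q_T = 0, so q_T = 111/2.
Then q_C = (222 - 2·(111/2))/4 = 111/4.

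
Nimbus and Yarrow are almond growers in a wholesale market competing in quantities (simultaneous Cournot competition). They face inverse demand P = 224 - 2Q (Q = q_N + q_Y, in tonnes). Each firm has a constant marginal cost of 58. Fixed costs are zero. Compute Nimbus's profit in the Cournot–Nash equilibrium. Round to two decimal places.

1530.89

A representative firm's profit is π_i = q_i(224 - 2Q) - 58q_i.
Setting ∂π_i/∂q_i = 0 with rivals' quantities fixed: 166 - 4q_i - 2q_j = 0.
By symmetry each firm produces the same amount; substituting q_j = q_i yields q_i = 166/6 = 83/3.
Price P = 224 - 2·(166/3) = 340/3.
Nimbus's profit: (340/3 - 58)·(83/3) = 1530.8889.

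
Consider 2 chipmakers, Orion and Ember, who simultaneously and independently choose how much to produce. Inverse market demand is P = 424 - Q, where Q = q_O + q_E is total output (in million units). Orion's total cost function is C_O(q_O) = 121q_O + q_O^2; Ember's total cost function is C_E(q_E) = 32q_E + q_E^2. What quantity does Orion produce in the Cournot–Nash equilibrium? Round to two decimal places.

54.67

Orion's profit: π_O = (424 - Q)q_O - (121q_O + q_O²). Setting ∂π_O/∂q_O = 0: 303 - 4q_O - (q_E) = 0.
Ember's first-order condition: 392 - 4q_E - (q_O) = 0.
Rearranging gives the reaction functions q_O = (303 - q_E)/4 and q_E = (392 - q_O)/4.
Substituting one into the other gives q_O = 164/3 and q_E = 253/3.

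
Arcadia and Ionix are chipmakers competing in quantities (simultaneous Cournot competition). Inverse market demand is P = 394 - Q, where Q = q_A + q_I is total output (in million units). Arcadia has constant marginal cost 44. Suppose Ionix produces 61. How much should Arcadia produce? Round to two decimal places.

144.50

With the rival's output fixed at 61, Arcadia's profit is π_A = (394 - 61 - q_A)q_A - (44q_A) = (333 - q_A)q_A - (44q_A).
∂π_A/∂q_A = 289 - 2q_A = 0, so q_A = 289/2.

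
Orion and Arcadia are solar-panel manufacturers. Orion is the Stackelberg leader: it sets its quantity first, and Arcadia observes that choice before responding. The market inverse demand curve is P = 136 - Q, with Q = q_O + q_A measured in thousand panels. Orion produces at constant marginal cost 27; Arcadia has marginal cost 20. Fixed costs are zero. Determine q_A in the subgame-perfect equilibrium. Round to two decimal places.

Solve by backward induction. Given q_O, the follower Arcadia maximises π_A = (136 - q_O - q_A)q_A - 20q_A.
Setting the follower's marginal profit to zero, 116 - q_O - 2q_A = 0, i.e. q_A = (116 - q_O)/2.
The leader anticipates this reaction. Substituting into P = 136 - Q gives P = 78 - (1/2)q_O, so π_O = (78 - (1/2)q_O)q_O - 27q_O.
Leader FOC: 51 - q_O = 0, so q_O = 51.
Then q_A = (116 - 51)/2 = 65/2.

32.50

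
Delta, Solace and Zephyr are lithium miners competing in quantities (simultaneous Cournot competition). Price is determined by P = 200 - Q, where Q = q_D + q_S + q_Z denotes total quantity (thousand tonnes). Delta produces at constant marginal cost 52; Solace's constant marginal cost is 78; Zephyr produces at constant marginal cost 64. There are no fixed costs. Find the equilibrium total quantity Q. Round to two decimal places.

Delta's profit: π_D = (200 - Q)q_D - (52q_D). Setting ∂π_D/∂q_D = 0: 148 - 2q_D - (q_S + q_Z) = 0.
Solace's profit: π_S = (200 - Q)q_S - (78q_S). Setting ∂π_S/∂q_S = 0: 122 - 2q_S - (q_D + q_Z) = 0.
Zephyr's first-order condition: 136 - 2q_Z - (q_D + q_S) = 0.
Summing all 3 equations gives 406 − 4Q = 0, hence Q = 203/2.
Back-substituting: q_D = (148 − 203/2) = 93/2, q_S = (122 − 203/2) = 41/2, q_Z = (136 − 203/2) = 69/2.
Total output Q = 93/2 + 41/2 + 69/2 = 203/2.

101.50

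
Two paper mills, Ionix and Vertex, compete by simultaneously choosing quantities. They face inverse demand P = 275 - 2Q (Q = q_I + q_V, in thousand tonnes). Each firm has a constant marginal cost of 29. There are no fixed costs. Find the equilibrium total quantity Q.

A representative firm's profit is π_i = q_i(275 - 2Q) - 29q_i.
First-order condition (treating rivals' output as given): 246 - 4q_i - 2q_j = 0.
By symmetry each firm produces the same amount; substituting q_j = q_i yields q_i = 246/6 = 41.
Total output Q = 41 + 41 = 82.

82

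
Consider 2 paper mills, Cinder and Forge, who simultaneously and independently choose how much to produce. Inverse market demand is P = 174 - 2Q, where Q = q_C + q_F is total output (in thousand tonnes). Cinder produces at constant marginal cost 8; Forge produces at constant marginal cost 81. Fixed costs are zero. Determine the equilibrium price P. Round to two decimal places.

Cinder's profit: π_C = (174 - 2Q)q_C - (8q_C). Setting ∂π_C/∂q_C = 0: 166 - 4q_C - 2(q_F) = 0.
Forge's first-order condition: 93 - 4q_F - 2(q_C) = 0.
Best responses: q_C = (166 - 2q_F)/4, q_F = (93 - 2q_C)/4.
Substituting one into the other gives q_C = 239/6 and q_F = 10/3.
Total output Q = 259/6, so price P = 174 - 2·(259/6) = 263/3.

87.67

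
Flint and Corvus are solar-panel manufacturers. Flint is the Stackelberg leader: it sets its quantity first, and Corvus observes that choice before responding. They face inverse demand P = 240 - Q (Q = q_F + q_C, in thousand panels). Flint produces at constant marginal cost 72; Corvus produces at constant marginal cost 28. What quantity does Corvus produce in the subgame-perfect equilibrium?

The follower Corvus best-responds to any q_F: π_C = (240 - Q)q_C - 28q_C.
Follower FOC: 212 - q_F - 2q_C = 0, so q_C(q_F) = (212 - q_F)/2.
Flint substitutes q_C(q_F) into its own profit: π_F = q_F(240 - q_F - (212 - q_F)/2) - 72q_F = (134 - (1/2)q_F)q_F - 72q_F.
Maximising: ∂π_F/∂q_F = 62 - q_F = 0, giving q_F = 62.
Then q_C = (212 - 62)/2 = 75.

75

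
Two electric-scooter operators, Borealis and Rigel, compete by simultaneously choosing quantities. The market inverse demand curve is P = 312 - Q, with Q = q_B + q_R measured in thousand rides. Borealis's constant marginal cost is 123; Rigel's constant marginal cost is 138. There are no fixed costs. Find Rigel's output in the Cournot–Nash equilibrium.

Borealis's profit: π_B = (312 - Q)q_B - (123q_B). Setting ∂π_B/∂q_B = 0: 189 - 2q_B - (q_R) = 0.
Rigel's profit: π_R = (312 - Q)q_R - (138q_R). Setting ∂π_R/∂q_R = 0: 174 - 2q_R - (q_B) = 0.
So q_B = (189 - q_R)/2 and q_R = (174 - q_B)/2.
Solving the pair: q_B = 68, q_R = 53.

53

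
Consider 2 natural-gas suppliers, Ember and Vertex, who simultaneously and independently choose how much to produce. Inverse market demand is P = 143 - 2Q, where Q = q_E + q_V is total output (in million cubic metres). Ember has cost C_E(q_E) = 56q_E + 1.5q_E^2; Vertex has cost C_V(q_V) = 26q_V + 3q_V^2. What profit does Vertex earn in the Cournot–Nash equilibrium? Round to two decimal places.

477.53

Ember's profit: π_E = (143 - 2Q)q_E - (56q_E + (3/2)q_E²). Setting ∂π_E/∂q_E = 0: 87 - 7q_E - 2(q_V) = 0.
Vertex's first-order condition: 117 - 10q_V - 2(q_E) = 0.
Best responses: q_E = (87 - 2q_V)/7, q_V = (117 - 2q_E)/10.
Solving the pair: q_E = 106/11, q_V = 215/22.
Price P = 143 - 2·(427/22) = 1146/11.
Vertex's profit: (1146/11)·(215/22) - 26·(215/22) - 3(215/22)² = 477.5310.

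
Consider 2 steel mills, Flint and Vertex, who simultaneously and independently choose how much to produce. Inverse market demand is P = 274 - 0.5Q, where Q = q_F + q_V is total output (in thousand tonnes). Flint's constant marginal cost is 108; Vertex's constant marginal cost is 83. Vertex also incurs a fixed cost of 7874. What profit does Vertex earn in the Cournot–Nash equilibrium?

Flint's profit: π_F = (274 - 0.5Q)q_F - (108q_F). Setting ∂π_F/∂q_F = 0: 166 - q_F - (1/2)(q_V) = 0.
Vertex's profit: π_V = (274 - 0.5Q)q_V - (83q_V). Setting ∂π_V/∂q_V = 0: 191 - q_V - (1/2)(q_F) = 0.
Best responses: q_F = (166 - (1/2)q_V), q_V = (191 - (1/2)q_F).
Substituting one into the other gives q_F = 94 and q_V = 144.
Price P = 274 - (1/2)·238 = 155.
Vertex's profit: (155 - 83)·144 - 7874 = 2494.

2494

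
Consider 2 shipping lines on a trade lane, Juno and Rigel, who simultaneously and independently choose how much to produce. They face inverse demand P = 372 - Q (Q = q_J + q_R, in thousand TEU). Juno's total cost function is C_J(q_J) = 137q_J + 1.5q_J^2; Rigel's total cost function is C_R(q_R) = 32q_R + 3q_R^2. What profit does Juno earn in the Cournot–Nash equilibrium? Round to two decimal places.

Juno's profit: π_J = (372 - Q)q_J - (137q_J + (3/2)q_J²). Setting ∂π_J/∂q_J = 0: 235 - 5q_J - (q_R) = 0.
Rigel's first-order condition: 340 - 8q_R - (q_J) = 0.
So q_J = (235 - q_R)/5 and q_R = (340 - q_J)/8.
Substituting one into the other gives q_J = 1540/39 and q_R = 1465/39.
Price P = 372 - 77.0513 = 294.9487.
Juno's profit: 294.9487·(1540/39) - 137·(1540/39) - (3/2)(1540/39)² = 3898.0934.

3898.09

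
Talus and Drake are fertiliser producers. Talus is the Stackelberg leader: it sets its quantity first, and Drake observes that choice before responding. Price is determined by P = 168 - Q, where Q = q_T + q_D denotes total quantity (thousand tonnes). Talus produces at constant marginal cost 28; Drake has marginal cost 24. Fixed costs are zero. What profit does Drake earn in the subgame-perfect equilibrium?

Solve by backward induction. Given q_T, the follower Drake maximises π_D = (168 - q_T - q_D)q_D - 24q_D.
Setting the follower's marginal profit to zero, 144 - q_T - 2q_D = 0, i.e. q_D = (144 - q_T)/2.
Talus substitutes q_D(q_T) into its own profit: π_T = q_T(168 - q_T - (144 - q_T)/2) - 28q_T = (96 - (1/2)q_T)q_T - 28q_T.
Leader FOC: 68 - q_T = 0, so q_T = 68.
Then q_D = (144 - 68)/2 = 38.
Price P = 168 - 106 = 62.
Drake's profit: (62 - 24)·38 = 1444.

1444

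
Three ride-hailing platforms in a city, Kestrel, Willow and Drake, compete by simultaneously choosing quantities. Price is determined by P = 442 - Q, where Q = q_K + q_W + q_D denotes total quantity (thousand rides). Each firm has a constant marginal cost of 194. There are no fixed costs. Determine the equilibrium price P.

256

A representative firm's profit is π_i = q_i(442 - Q) - 194q_i.
First-order condition (treating rivals' output as given): 248 - 2q_i - Σ_{j≠i} q_j = 0.
By symmetry each firm produces the same amount; substituting Σ_{j≠i} q_j = 2q_i yields q_i = 248/4 = 62.
Total output Q = 186, so price P = 442 - 186 = 256.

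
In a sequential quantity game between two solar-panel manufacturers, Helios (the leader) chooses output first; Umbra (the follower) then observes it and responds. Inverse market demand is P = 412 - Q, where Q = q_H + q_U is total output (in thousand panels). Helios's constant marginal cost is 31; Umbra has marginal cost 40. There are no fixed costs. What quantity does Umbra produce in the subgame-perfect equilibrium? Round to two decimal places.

88.50

Solve by backward induction. Given q_H, the follower Umbra maximises π_U = (412 - q_H - q_U)q_U - 40q_U.
Follower FOC: 372 - q_H - 2q_U = 0, so q_U(q_H) = (372 - q_H)/2.
Helios substitutes q_U(q_H) into its own profit: π_H = q_H(412 - q_H - (372 - q_H)/2) - 31q_H = (226 - (1/2)q_H)q_H - 31q_H.
Leader FOC: 195 - q_H = 0, so q_H = 195.
Then q_U = (372 - 195)/2 = 177/2.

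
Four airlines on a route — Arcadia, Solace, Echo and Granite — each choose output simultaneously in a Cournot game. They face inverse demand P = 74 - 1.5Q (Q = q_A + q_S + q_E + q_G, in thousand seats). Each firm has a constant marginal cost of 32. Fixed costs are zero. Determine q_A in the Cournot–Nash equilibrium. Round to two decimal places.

Each firm earns π_i = (74 - 1.5Q)q_i - 32q_i.
Setting ∂π_i/∂q_i = 0 with rivals' quantities fixed: 42 - 3q_i - (3/2)·Σ_{j≠i} q_j = 0.
By symmetry each firm produces the same amount; substituting Σ_{j≠i} q_j = 3q_i yields q_i = 42/(15/2) = 28/5.

5.60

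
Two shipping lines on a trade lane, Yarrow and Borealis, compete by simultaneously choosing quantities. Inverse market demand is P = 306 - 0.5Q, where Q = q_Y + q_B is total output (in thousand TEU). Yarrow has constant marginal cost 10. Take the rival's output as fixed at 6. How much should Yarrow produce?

293

With the rival's output fixed at 6, Yarrow's profit is π_Y = (306 - (1/2)·6 - (1/2)q_Y)q_Y - (10q_Y) = (303 - (1/2)q_Y)q_Y - (10q_Y).
∂π_Y/∂q_Y = 293 - q_Y = 0, so q_Y = 293.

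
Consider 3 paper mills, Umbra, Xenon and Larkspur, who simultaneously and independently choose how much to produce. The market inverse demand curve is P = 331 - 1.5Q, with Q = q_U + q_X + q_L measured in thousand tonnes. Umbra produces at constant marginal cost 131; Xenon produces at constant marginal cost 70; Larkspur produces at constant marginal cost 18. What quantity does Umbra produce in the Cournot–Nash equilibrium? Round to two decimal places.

4.33

Umbra's profit: π_U = (331 - 1.5Q)q_U - (131q_U). Setting ∂π_U/∂q_U = 0: 200 - 3q_U - (3/2)(q_X + q_L) = 0.
Xenon's profit: π_X = (331 - 1.5Q)q_X - (70q_X). Setting ∂π_X/∂q_X = 0: 261 - 3q_X - (3/2)(q_U + q_L) = 0.
Larkspur's profit: π_L = (331 - 1.5Q)q_L - (18q_L). Setting ∂π_L/∂q_L = 0: 313 - 3q_L - (3/2)(q_U + q_X) = 0.
Summing all 3 equations gives 774 − 6Q = 0, hence Q = 129.
Back-substituting: q_U = (200 − 387/2)/(3/2) = 13/3, q_X = (261 − 387/2)/(3/2) = 45, q_L = (313 − 387/2)/(3/2) = 239/3.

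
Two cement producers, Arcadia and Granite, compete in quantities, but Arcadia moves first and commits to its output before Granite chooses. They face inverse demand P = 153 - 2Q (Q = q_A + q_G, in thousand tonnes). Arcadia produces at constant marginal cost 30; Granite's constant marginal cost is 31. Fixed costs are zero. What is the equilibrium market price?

The follower Granite best-responds to any q_A: π_G = (153 - 2Q)q_G - 31q_G.
Follower FOC: 122 - 2q_A - 4q_G = 0, so q_G(q_A) = (122 - 2q_A)/4.
Arcadia substitutes q_G(q_A) into its own profit: π_A = q_A(153 - 2q_A - (122 - 2q_A)/2) - 30q_A = (92 - q_A)q_A - 30q_A.
Leader FOC: 62 - 2q_A = 0, so q_A = 31.
Then q_G = (122 - 2·31)/4 = 15.
Total output Q = 46, so price P = 153 - 2·46 = 61.

61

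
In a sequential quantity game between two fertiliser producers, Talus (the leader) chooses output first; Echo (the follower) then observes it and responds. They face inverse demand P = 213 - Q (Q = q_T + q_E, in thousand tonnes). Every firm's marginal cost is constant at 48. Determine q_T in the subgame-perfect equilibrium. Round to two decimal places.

The follower Echo best-responds to any q_T: π_E = (213 - Q)q_E - 48q_E.
Follower FOC: 165 - q_T - 2q_E = 0, so q_E(q_T) = (165 - q_T)/2.
The leader anticipates this reaction. Substituting into P = 213 - Q gives P = 261/2 - (1/2)q_T, so π_T = (261/2 - (1/2)q_T)q_T - 48q_T.
Leader FOC: 165/2 - q_T = 0, so q_T = 165/2.
Then q_E = (165 - 165/2)/2 = 165/4.

82.50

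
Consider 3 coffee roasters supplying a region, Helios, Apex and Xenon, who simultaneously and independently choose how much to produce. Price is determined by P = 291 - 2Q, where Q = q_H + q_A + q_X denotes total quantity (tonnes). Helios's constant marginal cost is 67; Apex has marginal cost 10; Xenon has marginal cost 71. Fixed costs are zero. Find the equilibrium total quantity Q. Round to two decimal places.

Helios's profit: π_H = (291 - 2Q)q_H - (67q_H). Setting ∂π_H/∂q_H = 0: 224 - 4q_H - 2(q_A + q_X) = 0.
Apex's profit: π_A = (291 - 2Q)q_A - (10q_A). Setting ∂π_A/∂q_A = 0: 281 - 4q_A - 2(q_H + q_X) = 0.
Xenon's profit: π_X = (291 - 2Q)q_X - (71q_X). Setting ∂π_X/∂q_X = 0: 220 - 4q_X - 2(q_H + q_A) = 0.
Summing all 3 equations gives 725 − 8Q = 0, hence Q = 725/8.
Back-substituting: q_H = (224 − 725/4)/2 = 171/8, q_A = (281 − 725/4)/2 = 399/8, q_X = (220 − 725/4)/2 = 155/8.
Total output Q = 171/8 + 399/8 + 155/8 = 725/8.

90.63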